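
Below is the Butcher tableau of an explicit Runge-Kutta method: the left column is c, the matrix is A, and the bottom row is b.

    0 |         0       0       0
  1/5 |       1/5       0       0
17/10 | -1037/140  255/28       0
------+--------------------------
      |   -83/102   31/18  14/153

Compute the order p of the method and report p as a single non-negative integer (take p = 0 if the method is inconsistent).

3

b = (-83/102, 31/18, 14/153)
c = (0, 1/5, 17/10)
Ac = (0, 0, 51/28)
Σ b_i: (-83/102)·1 + 31/18·1 + 14/153·1 = 1 ✓
b·c: 31/18·1/5 + 14/153·17/10 = 1/2 ✓
b·c²: 31/18·1/25 + 14/153·289/100 = 1/3 ✓
b·Ac: 14/153·51/28 = 1/6 ✓; 3 stages ⇒ order 3.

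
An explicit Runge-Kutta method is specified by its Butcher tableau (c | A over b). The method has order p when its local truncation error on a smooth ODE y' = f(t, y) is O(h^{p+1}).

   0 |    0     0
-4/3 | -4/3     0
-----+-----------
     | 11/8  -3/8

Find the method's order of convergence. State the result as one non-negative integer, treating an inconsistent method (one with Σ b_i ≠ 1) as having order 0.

2

b = (11/8, -3/8)
c = (0, -4/3)
Σ b_i: 11/8·1 + (-3/8)·1 = 1 ✓
b·c: (-3/8)·(-4/3) = 1/2 ✓; 2 stages ⇒ order 2.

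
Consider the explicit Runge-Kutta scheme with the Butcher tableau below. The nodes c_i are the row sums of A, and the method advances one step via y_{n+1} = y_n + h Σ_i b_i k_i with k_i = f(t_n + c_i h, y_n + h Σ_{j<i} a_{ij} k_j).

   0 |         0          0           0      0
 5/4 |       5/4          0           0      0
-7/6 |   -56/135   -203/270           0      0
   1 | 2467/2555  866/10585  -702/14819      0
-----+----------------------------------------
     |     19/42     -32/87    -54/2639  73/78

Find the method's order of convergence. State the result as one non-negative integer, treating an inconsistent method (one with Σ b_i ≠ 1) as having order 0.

b = (19/42, -32/87, -54/2639, 73/78)
c = (0, 5/4, -7/6, 1)
Ac = (0, 0, -203/216, 23/146)
Σ b_i: 19/42·1 + (-32/87)·1 + (-54/2639)·1 + 73/78·1 = 1 ✓
b·c: (-32/87)·5/4 + (-54/2639)·(-7/6) + 73/78·1 = 1/2 ✓
b·c²: (-32/87)·25/16 + (-54/2639)·49/36 + 73/78·1 = 1/3 ✓
b·Ac: (-54/2639)·(-203/216) + 73/78·23/146 = 1/6 ✓
b·c³: (-32/87)·125/64 + (-54/2639)·(-343/216) + 73/78·1 = 1/4 ✓
b·(c∘Ac): (-54/2639)·1421/1296 + 73/78·23/146 = 1/8 ✓
b·Ac²: (-54/2639)·(-1015/864) + 73/78·37/584 = 1/12 ✓
b·A²c: 73/78·13/292 = 1/24 ✓; 4 stages ⇒ order 4.

4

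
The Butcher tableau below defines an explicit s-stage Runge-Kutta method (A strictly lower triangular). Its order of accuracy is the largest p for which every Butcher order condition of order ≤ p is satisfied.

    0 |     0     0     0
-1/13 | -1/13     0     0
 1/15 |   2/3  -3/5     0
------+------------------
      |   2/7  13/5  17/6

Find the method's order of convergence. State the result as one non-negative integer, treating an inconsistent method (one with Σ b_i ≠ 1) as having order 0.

b = (2/7, 13/5, 17/6)
c = (0, -1/13, 1/15)
Ac = (0, 0, 3/65)
Σ b_i: 2/7·1 + 13/5·1 + 17/6·1 = 1201/210 ≠ 1 ⇒ order 0.

0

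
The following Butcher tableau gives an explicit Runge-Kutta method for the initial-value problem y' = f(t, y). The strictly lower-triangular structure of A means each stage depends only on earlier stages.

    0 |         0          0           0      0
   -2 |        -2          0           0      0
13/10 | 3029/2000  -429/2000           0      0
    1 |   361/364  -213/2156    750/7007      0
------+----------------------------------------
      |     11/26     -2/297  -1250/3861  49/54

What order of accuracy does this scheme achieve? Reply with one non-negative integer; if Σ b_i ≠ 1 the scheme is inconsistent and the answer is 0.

b = (11/26, -2/297, -1250/3861, 49/54)
c = (0, -2, 13/10, 1)
Ac = (0, 0, 429/1000, 33/98)
Σ b_i: 11/26·1 + (-2/297)·1 + (-1250/3861)·1 + 49/54·1 = 1 ✓
b·c: (-2/297)·(-2) + (-1250/3861)·13/10 + 49/54·1 = 1/2 ✓
b·c²: (-2/297)·4 + (-1250/3861)·169/100 + 49/54·1 = 1/3 ✓
b·Ac: (-1250/3861)·429/1000 + 49/54·33/98 = 1/6 ✓
b·c³: (-2/297)·(-8) + (-1250/3861)·2197/1000 + 49/54·1 = 1/4 ✓
b·(c∘Ac): (-1250/3861)·5577/10000 + 49/54·33/98 = 1/8 ✓
b·Ac²: (-1250/3861)·(-429/500) + 49/54·(-3/14) = 1/12 ✓
b·A²c: 49/54·9/196 = 1/24 ✓; 4 stages ⇒ order 4.

4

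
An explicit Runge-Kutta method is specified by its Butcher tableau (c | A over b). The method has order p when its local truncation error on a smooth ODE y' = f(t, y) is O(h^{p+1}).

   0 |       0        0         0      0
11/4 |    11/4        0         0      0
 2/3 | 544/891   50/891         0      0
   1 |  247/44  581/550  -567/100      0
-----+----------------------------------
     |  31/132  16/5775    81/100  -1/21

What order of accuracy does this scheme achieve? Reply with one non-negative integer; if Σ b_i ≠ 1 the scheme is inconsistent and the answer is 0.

b = (31/132, 16/5775, 81/100, -1/21)
c = (0, 11/4, 2/3, 1)
Ac = (0, 0, 25/162, -7/8)
Σ b_i: 31/132·1 + 16/5775·1 + 81/100·1 + (-1/21)·1 = 1 ✓
b·c: 16/5775·11/4 + 81/100·2/3 + (-1/21)·1 = 1/2 ✓
b·c²: 16/5775·121/16 + 81/100·4/9 + (-1/21)·1 = 1/3 ✓
b·Ac: 81/100·25/162 + (-1/21)·(-7/8) = 1/6 ✓
b·c³: 16/5775·1331/64 + 81/100·8/27 + (-1/21)·1 = 1/4 ✓
b·(c∘Ac): 81/100·25/243 + (-1/21)·(-7/8) = 1/8 ✓
b·Ac²: 81/100·275/648 + (-1/21)·175/32 = 1/12 ✓
b·A²c: (-1/21)·(-7/8) = 1/24 ✓; 4 stages ⇒ order 4.

4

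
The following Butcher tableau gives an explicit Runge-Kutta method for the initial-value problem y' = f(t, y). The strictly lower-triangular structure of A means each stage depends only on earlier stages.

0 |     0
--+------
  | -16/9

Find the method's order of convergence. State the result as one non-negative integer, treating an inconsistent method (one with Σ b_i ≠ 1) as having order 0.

0

b = (-16/9)
c = (0)
Σ b_i: (-16/9)·1 = -16/9 ≠ 1 ⇒ order 0.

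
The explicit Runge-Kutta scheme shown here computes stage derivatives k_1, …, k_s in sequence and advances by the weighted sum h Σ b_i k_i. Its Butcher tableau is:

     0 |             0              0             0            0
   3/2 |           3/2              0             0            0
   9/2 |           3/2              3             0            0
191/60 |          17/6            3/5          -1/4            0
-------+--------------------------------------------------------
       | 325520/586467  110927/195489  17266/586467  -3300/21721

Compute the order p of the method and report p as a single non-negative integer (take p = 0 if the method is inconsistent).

3

b = (325520/586467, 110927/195489, 17266/586467, -3300/21721)
c = (0, 3/2, 9/2, 191/60)
Ac = (0, 0, 9/2, -9/40)
Σ b_i: 325520/586467·1 + 110927/195489·1 + 17266/586467·1 + (-3300/21721)·1 = 1 ✓
b·c: 110927/195489·3/2 + 17266/586467·9/2 + (-3300/21721)·191/60 = 1/2 ✓
b·c²: 110927/195489·9/4 + 17266/586467·81/4 + (-3300/21721)·36481/3600 = 1/3 ✓
b·Ac: 17266/586467·9/2 + (-3300/21721)·(-9/40) = 1/6 ✓
b·c³: 110927/195489·27/8 + 17266/586467·729/8 + (-3300/21721)·6967871/216000 = -4739911/15639120 ≠ 1/4 ⇒ order 3.
b·(c∘Ac): 17266/586467·81/4 + (-3300/21721)·(-573/800) = 122505/173768 ≠ 1/8
b·Ac²: 17266/586467·27/4 + (-3300/21721)·(-297/80) = 66271/86884 ≠ 1/12
b·A²c: (-3300/21721)·(-9/8) = 7425/43442 ≠ 1/24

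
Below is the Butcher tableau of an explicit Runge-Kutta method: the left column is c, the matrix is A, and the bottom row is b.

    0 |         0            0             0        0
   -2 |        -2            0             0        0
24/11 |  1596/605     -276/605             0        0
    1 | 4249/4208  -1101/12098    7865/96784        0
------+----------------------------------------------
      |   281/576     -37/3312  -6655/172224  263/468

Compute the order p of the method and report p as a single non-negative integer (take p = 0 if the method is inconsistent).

b = (281/576, -37/3312, -6655/172224, 263/468)
c = (0, -2, 24/11, 1)
Ac = (0, 0, 552/605, 189/526)
Σ b_i: 281/576·1 + (-37/3312)·1 + (-6655/172224)·1 + 263/468·1 = 1 ✓
b·c: (-37/3312)·(-2) + (-6655/172224)·24/11 + 263/468·1 = 1/2 ✓
b·c²: (-37/3312)·4 + (-6655/172224)·576/121 + 263/468·1 = 1/3 ✓
b·Ac: (-6655/172224)·552/605 + 263/468·189/526 = 1/6 ✓
b·c³: (-37/3312)·(-8) + (-6655/172224)·13824/1331 + 263/468·1 = 1/4 ✓
b·(c∘Ac): (-6655/172224)·13248/6655 + 263/468·189/526 = 1/8 ✓
b·Ac²: (-6655/172224)·(-1104/605) + 263/468·6/263 = 1/12 ✓
b·A²c: 263/468·39/526 = 1/24 ✓; 4 stages ⇒ order 4.

4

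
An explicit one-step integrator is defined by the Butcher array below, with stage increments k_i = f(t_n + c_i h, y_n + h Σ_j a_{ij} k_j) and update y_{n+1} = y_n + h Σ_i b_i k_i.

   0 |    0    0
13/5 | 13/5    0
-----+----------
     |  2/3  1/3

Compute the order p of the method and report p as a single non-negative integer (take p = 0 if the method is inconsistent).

1

b = (2/3, 1/3)
c = (0, 13/5)
Σ b_i: 2/3·1 + 1/3·1 = 1 ✓
b·c: 1/3·13/5 = 13/15 ≠ 1/2 ⇒ order 1.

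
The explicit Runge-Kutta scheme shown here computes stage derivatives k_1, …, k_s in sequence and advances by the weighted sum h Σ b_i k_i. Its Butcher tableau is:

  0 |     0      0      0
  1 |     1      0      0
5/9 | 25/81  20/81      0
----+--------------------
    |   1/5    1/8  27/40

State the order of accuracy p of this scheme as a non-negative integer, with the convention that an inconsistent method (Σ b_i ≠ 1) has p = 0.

3

b = (1/5, 1/8, 27/40)
c = (0, 1, 5/9)
Ac = (0, 0, 20/81)
Σ b_i: 1/5·1 + 1/8·1 + 27/40·1 = 1 ✓
b·c: 1/8·1 + 27/40·5/9 = 1/2 ✓
b·c²: 1/8·1 + 27/40·25/81 = 1/3 ✓
b·Ac: 27/40·20/81 = 1/6 ✓; 3 stages ⇒ order 3.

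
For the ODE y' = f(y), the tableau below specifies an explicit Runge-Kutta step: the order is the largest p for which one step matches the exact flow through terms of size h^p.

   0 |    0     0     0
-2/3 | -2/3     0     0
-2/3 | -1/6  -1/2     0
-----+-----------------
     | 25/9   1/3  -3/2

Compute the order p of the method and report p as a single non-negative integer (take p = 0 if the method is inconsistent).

b = (25/9, 1/3, -3/2)
c = (0, -2/3, -2/3)
Ac = (0, 0, 1/3)
Σ b_i: 25/9·1 + 1/3·1 + (-3/2)·1 = 29/18 ≠ 1 ⇒ order 0.

0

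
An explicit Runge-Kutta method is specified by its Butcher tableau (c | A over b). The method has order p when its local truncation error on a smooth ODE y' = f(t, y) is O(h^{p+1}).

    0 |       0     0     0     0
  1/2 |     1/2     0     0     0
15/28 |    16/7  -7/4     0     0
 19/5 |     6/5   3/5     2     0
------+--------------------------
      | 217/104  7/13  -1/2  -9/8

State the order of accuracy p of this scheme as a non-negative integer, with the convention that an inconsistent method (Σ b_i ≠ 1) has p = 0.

1

b = (217/104, 7/13, -1/2, -9/8)
c = (0, 1/2, 15/28, 19/5)
Ac = (0, 0, -7/8, 48/35)
Σ b_i: 217/104·1 + 7/13·1 + (-1/2)·1 + (-9/8)·1 = 1 ✓
b·c: 7/13·1/2 + (-1/2)·15/28 + (-9/8)·19/5 = -3889/910 ≠ 1/2 ⇒ order 1.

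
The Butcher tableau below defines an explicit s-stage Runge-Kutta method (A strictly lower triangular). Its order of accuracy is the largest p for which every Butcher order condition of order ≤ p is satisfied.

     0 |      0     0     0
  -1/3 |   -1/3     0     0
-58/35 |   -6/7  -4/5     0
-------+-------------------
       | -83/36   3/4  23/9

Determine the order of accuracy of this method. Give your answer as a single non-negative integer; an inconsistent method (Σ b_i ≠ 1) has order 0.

1

b = (-83/36, 3/4, 23/9)
c = (0, -1/3, -58/35)
Ac = (0, 0, 4/15)
Σ b_i: (-83/36)·1 + 3/4·1 + 23/9·1 = 1 ✓
b·c: 3/4·(-1/3) + 23/9·(-58/35) = -5651/1260 ≠ 1/2 ⇒ order 1.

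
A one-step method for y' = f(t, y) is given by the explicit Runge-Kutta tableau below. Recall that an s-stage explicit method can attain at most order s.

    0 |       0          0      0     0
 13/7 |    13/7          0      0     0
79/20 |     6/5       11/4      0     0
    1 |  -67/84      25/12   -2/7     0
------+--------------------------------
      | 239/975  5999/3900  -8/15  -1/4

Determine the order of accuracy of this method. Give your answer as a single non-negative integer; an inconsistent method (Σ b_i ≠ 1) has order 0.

2

b = (239/975, 5999/3900, -8/15, -1/4)
c = (0, 13/7, 79/20, 1)
Ac = (0, 0, 143/28, 1151/420)
Σ b_i: 239/975·1 + 5999/3900·1 + (-8/15)·1 + (-1/4)·1 = 1 ✓
b·c: 5999/3900·13/7 + (-8/15)·79/20 + (-1/4)·1 = 1/2 ✓
b·c²: 5999/3900·169/49 + (-8/15)·6241/400 + (-1/4)·1 = -17147/5250 ≠ 1/3 ⇒ order 2.
b·Ac: (-8/15)·143/28 + (-1/4)·1151/420 = -1909/560 ≠ 1/6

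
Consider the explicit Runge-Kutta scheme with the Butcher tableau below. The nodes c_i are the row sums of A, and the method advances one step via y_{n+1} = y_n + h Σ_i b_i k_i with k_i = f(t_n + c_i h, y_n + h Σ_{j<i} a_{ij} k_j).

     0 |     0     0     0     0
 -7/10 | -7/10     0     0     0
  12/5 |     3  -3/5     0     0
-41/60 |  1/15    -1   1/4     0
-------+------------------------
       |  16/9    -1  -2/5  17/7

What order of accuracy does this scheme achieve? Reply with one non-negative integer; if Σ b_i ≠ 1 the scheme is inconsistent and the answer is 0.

0

b = (16/9, -1, -2/5, 17/7)
c = (0, -7/10, 12/5, -41/60)
Ac = (0, 0, 21/50, 13/10)
Σ b_i: 16/9·1 + (-1)·1 + (-2/5)·1 + 17/7·1 = 884/315 ≠ 1 ⇒ order 0.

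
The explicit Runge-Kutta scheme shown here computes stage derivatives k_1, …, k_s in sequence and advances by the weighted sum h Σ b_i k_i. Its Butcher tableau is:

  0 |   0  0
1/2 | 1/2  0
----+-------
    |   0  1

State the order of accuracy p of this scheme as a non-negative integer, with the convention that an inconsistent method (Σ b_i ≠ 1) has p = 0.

2

b = (0, 1)
c = (0, 1/2)
Σ b_i: 1·1 = 1 ✓
b·c: 1·1/2 = 1/2 ✓; 2 stages ⇒ order 2.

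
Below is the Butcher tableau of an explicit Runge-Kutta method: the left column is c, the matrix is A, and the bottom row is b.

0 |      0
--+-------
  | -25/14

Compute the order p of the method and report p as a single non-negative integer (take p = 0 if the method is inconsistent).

b = (-25/14)
c = (0)
Σ b_i: (-25/14)·1 = -25/14 ≠ 1 ⇒ order 0.

0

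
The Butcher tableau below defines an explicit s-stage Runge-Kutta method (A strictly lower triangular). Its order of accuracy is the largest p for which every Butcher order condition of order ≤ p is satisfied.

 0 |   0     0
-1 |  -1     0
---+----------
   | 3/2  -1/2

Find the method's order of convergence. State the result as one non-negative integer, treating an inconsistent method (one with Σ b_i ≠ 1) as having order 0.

2

b = (3/2, -1/2)
c = (0, -1)
Σ b_i: 3/2·1 + (-1/2)·1 = 1 ✓
b·c: (-1/2)·(-1) = 1/2 ✓; 2 stages ⇒ order 2.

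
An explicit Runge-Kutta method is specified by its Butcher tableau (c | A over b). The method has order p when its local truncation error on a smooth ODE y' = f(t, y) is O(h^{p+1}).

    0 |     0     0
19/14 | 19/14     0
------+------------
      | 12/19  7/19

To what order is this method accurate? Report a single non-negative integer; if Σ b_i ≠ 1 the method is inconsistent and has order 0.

2

b = (12/19, 7/19)
c = (0, 19/14)
Σ b_i: 12/19·1 + 7/19·1 = 1 ✓
b·c: 7/19·19/14 = 1/2 ✓; 2 stages ⇒ order 2.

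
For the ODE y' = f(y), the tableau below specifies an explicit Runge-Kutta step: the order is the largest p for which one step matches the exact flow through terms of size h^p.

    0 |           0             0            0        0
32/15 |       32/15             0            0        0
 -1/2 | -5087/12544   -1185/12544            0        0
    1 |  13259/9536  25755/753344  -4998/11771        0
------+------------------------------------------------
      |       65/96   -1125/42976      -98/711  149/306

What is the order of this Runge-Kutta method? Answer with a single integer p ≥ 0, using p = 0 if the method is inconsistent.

4

b = (65/96, -1125/42976, -98/711, 149/306)
c = (0, 32/15, -1/2, 1)
Ac = (0, 0, -79/392, 85/298)
Σ b_i: 65/96·1 + (-1125/42976)·1 + (-98/711)·1 + 149/306·1 = 1 ✓
b·c: (-1125/42976)·32/15 + (-98/711)·(-1/2) + 149/306·1 = 1/2 ✓
b·c²: (-1125/42976)·1024/225 + (-98/711)·1/4 + 149/306·1 = 1/3 ✓
b·Ac: (-98/711)·(-79/392) + 149/306·85/298 = 1/6 ✓
b·c³: (-1125/42976)·32768/3375 + (-98/711)·(-1/8) + 149/306·1 = 1/4 ✓
b·(c∘Ac): (-98/711)·79/784 + 149/306·85/298 = 1/8 ✓
b·Ac²: (-98/711)·(-316/735) + 149/306·221/4470 = 1/12 ✓
b·A²c: 149/306·51/596 = 1/24 ✓; 4 stages ⇒ order 4.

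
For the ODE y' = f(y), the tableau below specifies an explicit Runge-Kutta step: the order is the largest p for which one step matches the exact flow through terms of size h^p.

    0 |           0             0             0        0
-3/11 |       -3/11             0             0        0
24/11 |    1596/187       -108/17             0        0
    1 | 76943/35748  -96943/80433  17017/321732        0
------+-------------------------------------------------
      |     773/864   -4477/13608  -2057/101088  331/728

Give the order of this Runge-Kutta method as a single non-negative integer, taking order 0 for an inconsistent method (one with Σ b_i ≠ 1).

b = (773/864, -4477/13608, -2057/101088, 331/728)
c = (0, -3/11, 24/11, 1)
Ac = (0, 0, 324/187, 147/331)
Σ b_i: 773/864·1 + (-4477/13608)·1 + (-2057/101088)·1 + 331/728·1 = 1 ✓
b·c: (-4477/13608)·(-3/11) + (-2057/101088)·24/11 + 331/728·1 = 1/2 ✓
b·c²: (-4477/13608)·9/121 + (-2057/101088)·576/121 + 331/728·1 = 1/3 ✓
b·Ac: (-2057/101088)·324/187 + 331/728·147/331 = 1/6 ✓
b·c³: (-4477/13608)·(-27/1331) + (-2057/101088)·13824/1331 + 331/728·1 = 1/4 ✓
b·(c∘Ac): (-2057/101088)·7776/2057 + 331/728·147/331 = 1/8 ✓
b·Ac²: (-2057/101088)·(-972/2057) + 331/728·161/993 = 1/12 ✓
b·A²c: 331/728·91/993 = 1/24 ✓; 4 stages ⇒ order 4.

4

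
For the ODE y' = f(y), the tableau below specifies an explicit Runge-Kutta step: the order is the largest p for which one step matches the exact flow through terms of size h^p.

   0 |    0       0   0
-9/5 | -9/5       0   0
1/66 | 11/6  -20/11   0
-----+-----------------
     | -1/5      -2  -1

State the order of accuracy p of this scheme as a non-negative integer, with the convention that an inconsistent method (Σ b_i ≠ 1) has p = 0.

0

b = (-1/5, -2, -1)
c = (0, -9/5, 1/66)
Ac = (0, 0, 36/11)
Σ b_i: (-1/5)·1 + (-2)·1 + (-1)·1 = -16/5 ≠ 1 ⇒ order 0.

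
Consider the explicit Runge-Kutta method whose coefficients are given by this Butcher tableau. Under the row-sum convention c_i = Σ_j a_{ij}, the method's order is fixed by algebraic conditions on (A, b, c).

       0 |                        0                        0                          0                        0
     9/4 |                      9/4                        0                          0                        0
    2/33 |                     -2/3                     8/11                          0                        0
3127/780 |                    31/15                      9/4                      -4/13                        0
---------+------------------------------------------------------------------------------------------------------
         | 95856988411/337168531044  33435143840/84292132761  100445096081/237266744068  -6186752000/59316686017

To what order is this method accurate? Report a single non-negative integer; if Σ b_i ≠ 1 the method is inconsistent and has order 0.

b = (95856988411/337168531044, 33435143840/84292132761, 100445096081/237266744068, -6186752000/59316686017)
c = (0, 9/4, 2/33, 3127/780)
Ac = (0, 0, 18/11, 34621/6864)
Σ b_i: 95856988411/337168531044·1 + 33435143840/84292132761·1 + 100445096081/237266744068·1 + (-6186752000/59316686017)·1 = 1 ✓
b·c: 33435143840/84292132761·9/4 + 100445096081/237266744068·2/33 + (-6186752000/59316686017)·3127/780 = 1/2 ✓
b·c²: 33435143840/84292132761·81/16 + 100445096081/237266744068·4/1089 + (-6186752000/59316686017)·9778129/608400 = 1/3 ✓
b·Ac: 100445096081/237266744068·18/11 + (-6186752000/59316686017)·34621/6864 = 1/6 ✓
b·c³: 33435143840/84292132761·729/64 + 100445096081/237266744068·8/35937 + (-6186752000/59316686017)·30576209383/474552000 = -4083406395077/1854426920742 ≠ 1/4 ⇒ order 3.
b·(c∘Ac): 100445096081/237266744068·12/121 + (-6186752000/59316686017)·108259867/5353920 = -58078381487/28097377587 ≠ 1/8
b·Ac²: 100445096081/237266744068·81/22 + (-6186752000/59316686017)·10319429/906048 = 17417003011049/46978815325464 ≠ 1/12
b·A²c: (-6186752000/59316686017)·(-72/143) = 3115008000/59316686017 ≠ 1/24

3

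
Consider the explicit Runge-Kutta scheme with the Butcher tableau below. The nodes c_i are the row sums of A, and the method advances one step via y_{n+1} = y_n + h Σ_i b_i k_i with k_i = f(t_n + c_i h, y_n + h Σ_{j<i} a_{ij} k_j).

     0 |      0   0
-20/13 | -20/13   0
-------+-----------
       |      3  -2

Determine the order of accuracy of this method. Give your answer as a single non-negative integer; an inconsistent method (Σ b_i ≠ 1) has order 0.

1

b = (3, -2)
c = (0, -20/13)
Σ b_i: 3·1 + (-2)·1 = 1 ✓
b·c: (-2)·(-20/13) = 40/13 ≠ 1/2 ⇒ order 1.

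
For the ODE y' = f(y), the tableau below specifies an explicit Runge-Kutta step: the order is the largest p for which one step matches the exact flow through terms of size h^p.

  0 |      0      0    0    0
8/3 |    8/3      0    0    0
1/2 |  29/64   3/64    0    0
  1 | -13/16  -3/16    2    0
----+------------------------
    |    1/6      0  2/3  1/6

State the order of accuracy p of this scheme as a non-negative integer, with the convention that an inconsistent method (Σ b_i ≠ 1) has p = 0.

4

b = (1/6, 0, 2/3, 1/6)
c = (0, 8/3, 1/2, 1)
Ac = (0, 0, 1/8, 1/2)
Σ b_i: 1/6·1 + 2/3·1 + 1/6·1 = 1 ✓
b·c: 2/3·1/2 + 1/6·1 = 1/2 ✓
b·c²: 2/3·1/4 + 1/6·1 = 1/3 ✓
b·Ac: 2/3·1/8 + 1/6·1/2 = 1/6 ✓
b·c³: 2/3·1/8 + 1/6·1 = 1/4 ✓
b·(c∘Ac): 2/3·1/16 + 1/6·1/2 = 1/8 ✓
b·Ac²: 2/3·1/3 + 1/6·(-5/6) = 1/12 ✓
b·A²c: 1/6·1/4 = 1/24 ✓; 4 stages ⇒ order 4.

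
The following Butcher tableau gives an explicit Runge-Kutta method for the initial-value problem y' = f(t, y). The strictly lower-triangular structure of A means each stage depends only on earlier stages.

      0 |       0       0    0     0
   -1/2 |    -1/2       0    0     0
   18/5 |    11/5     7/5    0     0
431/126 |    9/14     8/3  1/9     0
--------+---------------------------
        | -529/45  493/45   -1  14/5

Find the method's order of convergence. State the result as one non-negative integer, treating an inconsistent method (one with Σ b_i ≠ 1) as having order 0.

b = (-529/45, 493/45, -1, 14/5)
c = (0, -1/2, 18/5, 431/126)
Ac = (0, 0, -7/10, -14/15)
Σ b_i: (-529/45)·1 + 493/45·1 + (-1)·1 + 14/5·1 = 1 ✓
b·c: 493/45·(-1/2) + (-1)·18/5 + 14/5·431/126 = 1/2 ✓
b·c²: 493/45·1/4 + (-1)·324/25 + 14/5·185761/15876 = 1278073/56700 ≠ 1/3 ⇒ order 2.
b·Ac: (-1)·(-7/10) + 14/5·(-14/15) = -287/150 ≠ 1/6

2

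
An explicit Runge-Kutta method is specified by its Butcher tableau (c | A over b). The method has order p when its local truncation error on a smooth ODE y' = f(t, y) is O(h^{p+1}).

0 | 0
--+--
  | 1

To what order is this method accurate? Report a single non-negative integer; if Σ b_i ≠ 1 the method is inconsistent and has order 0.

1

b = (1)
c = (0)
Σ b_i: 1·1 = 1 ✓; 1 stage ⇒ order 1.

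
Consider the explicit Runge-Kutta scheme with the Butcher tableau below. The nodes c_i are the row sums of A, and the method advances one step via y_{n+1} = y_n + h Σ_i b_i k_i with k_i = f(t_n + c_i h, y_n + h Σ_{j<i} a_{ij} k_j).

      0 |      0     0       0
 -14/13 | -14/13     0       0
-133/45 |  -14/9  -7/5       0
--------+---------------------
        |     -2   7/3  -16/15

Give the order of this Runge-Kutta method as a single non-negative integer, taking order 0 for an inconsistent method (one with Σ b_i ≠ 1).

0

b = (-2, 7/3, -16/15)
c = (0, -14/13, -133/45)
Ac = (0, 0, 98/65)
Σ b_i: (-2)·1 + 7/3·1 + (-16/15)·1 = -11/15 ≠ 1 ⇒ order 0.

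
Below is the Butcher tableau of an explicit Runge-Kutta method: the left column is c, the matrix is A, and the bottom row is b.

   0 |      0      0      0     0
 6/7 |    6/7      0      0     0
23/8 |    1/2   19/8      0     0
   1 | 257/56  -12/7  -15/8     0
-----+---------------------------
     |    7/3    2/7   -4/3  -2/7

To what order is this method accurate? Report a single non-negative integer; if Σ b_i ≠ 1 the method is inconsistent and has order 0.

1

b = (7/3, 2/7, -4/3, -2/7)
c = (0, 6/7, 23/8, 1)
Ac = (0, 0, 57/28, -21513/3136)
Σ b_i: 7/3·1 + 2/7·1 + (-4/3)·1 + (-2/7)·1 = 1 ✓
b·c: 2/7·6/7 + (-4/3)·23/8 + (-2/7)·1 = -1139/294 ≠ 1/2 ⇒ order 1.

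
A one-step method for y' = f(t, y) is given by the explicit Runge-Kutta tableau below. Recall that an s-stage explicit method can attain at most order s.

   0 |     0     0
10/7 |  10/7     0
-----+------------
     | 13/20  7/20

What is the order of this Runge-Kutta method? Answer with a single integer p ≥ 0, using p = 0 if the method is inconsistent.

2

b = (13/20, 7/20)
c = (0, 10/7)
Σ b_i: 13/20·1 + 7/20·1 = 1 ✓
b·c: 7/20·10/7 = 1/2 ✓; 2 stages ⇒ order 2.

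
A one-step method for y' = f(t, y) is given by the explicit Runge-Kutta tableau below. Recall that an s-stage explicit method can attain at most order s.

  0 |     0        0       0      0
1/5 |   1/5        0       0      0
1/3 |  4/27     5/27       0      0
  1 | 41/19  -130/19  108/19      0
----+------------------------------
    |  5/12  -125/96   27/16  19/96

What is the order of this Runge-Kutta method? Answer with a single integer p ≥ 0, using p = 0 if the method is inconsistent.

b = (5/12, -125/96, 27/16, 19/96)
c = (0, 1/5, 1/3, 1)
Ac = (0, 0, 1/27, 10/19)
Σ b_i: 5/12·1 + (-125/96)·1 + 27/16·1 + 19/96·1 = 1 ✓
b·c: (-125/96)·1/5 + 27/16·1/3 + 19/96·1 = 1/2 ✓
b·c²: (-125/96)·1/25 + 27/16·1/9 + 19/96·1 = 1/3 ✓
b·Ac: 27/16·1/27 + 19/96·10/19 = 1/6 ✓
b·c³: (-125/96)·1/125 + 27/16·1/27 + 19/96·1 = 1/4 ✓
b·(c∘Ac): 27/16·1/81 + 19/96·10/19 = 1/8 ✓
b·Ac²: 27/16·1/135 + 19/96·34/95 = 1/12 ✓
b·A²c: 19/96·4/19 = 1/24 ✓; 4 stages ⇒ order 4.

4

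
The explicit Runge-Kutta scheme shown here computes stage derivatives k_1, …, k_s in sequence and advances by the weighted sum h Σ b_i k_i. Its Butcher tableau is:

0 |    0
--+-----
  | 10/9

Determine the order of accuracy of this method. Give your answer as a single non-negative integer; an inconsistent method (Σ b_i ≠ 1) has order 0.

b = (10/9)
c = (0)
Σ b_i: 10/9·1 = 10/9 ≠ 1 ⇒ order 0.

0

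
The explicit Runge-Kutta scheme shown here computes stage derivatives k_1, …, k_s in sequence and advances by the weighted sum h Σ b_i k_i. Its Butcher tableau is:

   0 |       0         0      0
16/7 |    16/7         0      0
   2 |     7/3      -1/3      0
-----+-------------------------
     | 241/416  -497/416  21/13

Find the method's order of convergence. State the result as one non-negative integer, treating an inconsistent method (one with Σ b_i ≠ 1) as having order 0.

2

b = (241/416, -497/416, 21/13)
c = (0, 16/7, 2)
Ac = (0, 0, -16/21)
Σ b_i: 241/416·1 + (-497/416)·1 + 21/13·1 = 1 ✓
b·c: (-497/416)·16/7 + 21/13·2 = 1/2 ✓
b·c²: (-497/416)·256/49 + 21/13·4 = 20/91 ≠ 1/3 ⇒ order 2.
b·Ac: 21/13·(-16/21) = -16/13 ≠ 1/6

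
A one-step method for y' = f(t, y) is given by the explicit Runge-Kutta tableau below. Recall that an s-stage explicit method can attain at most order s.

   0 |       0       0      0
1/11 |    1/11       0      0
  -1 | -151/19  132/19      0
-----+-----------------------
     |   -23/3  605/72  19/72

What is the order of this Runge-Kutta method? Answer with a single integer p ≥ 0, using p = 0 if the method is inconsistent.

b = (-23/3, 605/72, 19/72)
c = (0, 1/11, -1)
Ac = (0, 0, 12/19)
Σ b_i: (-23/3)·1 + 605/72·1 + 19/72·1 = 1 ✓
b·c: 605/72·1/11 + 19/72·(-1) = 1/2 ✓
b·c²: 605/72·1/121 + 19/72·1 = 1/3 ✓
b·Ac: 19/72·12/19 = 1/6 ✓; 3 stages ⇒ order 3.

3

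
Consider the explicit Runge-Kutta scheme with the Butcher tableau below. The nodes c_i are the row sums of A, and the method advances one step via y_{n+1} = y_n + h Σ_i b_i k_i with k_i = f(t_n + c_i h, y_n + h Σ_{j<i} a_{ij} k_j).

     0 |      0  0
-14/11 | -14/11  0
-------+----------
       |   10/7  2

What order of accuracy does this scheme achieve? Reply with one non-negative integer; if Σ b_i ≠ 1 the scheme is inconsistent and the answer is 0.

b = (10/7, 2)
c = (0, -14/11)
Σ b_i: 10/7·1 + 2·1 = 24/7 ≠ 1 ⇒ order 0.

0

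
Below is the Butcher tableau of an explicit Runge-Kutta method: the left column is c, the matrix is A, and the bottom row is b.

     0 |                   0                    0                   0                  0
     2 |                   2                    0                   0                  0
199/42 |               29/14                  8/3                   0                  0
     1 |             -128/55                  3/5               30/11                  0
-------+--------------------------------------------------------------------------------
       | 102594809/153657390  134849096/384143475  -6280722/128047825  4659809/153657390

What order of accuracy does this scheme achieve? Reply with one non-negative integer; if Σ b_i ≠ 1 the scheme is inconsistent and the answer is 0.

3

b = (102594809/153657390, 134849096/384143475, -6280722/128047825, 4659809/153657390)
c = (0, 2, 199/42, 1)
Ac = (0, 0, 16/3, 5437/385)
Σ b_i: 102594809/153657390·1 + 134849096/384143475·1 + (-6280722/128047825)·1 + 4659809/153657390·1 = 1 ✓
b·c: 134849096/384143475·2 + (-6280722/128047825)·199/42 + 4659809/153657390·1 = 1/2 ✓
b·c²: 134849096/384143475·4 + (-6280722/128047825)·39601/1764 + 4659809/153657390·1 = 1/3 ✓
b·Ac: (-6280722/128047825)·16/3 + 4659809/153657390·5437/385 = 1/6 ✓
b·c³: 134849096/384143475·8 + (-6280722/128047825)·7880599/74088 + 4659809/153657390·1 = -5117072269/2151203460 ≠ 1/4 ⇒ order 3.
b·(c∘Ac): (-6280722/128047825)·1592/63 + 4659809/153657390·5437/385 = -623246159/768286950 ≠ 1/8
b·Ac²: (-6280722/128047825)·32/3 + 4659809/153657390·1028833/16170 = 1815172237/1290722076 ≠ 1/12
b·A²c: 4659809/153657390·160/11 = 6777904/15365739 ≠ 1/24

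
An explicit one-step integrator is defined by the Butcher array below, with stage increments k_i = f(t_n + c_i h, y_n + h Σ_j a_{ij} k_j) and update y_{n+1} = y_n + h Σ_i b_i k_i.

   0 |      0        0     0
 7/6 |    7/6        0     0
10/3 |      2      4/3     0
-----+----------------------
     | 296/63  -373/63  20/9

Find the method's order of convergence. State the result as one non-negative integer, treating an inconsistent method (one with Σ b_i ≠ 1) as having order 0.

2

b = (296/63, -373/63, 20/9)
c = (0, 7/6, 10/3)
Ac = (0, 0, 14/9)
Σ b_i: 296/63·1 + (-373/63)·1 + 20/9·1 = 1 ✓
b·c: (-373/63)·7/6 + 20/9·10/3 = 1/2 ✓
b·c²: (-373/63)·49/36 + 20/9·100/9 = 5389/324 ≠ 1/3 ⇒ order 2.
b·Ac: 20/9·14/9 = 280/81 ≠ 1/6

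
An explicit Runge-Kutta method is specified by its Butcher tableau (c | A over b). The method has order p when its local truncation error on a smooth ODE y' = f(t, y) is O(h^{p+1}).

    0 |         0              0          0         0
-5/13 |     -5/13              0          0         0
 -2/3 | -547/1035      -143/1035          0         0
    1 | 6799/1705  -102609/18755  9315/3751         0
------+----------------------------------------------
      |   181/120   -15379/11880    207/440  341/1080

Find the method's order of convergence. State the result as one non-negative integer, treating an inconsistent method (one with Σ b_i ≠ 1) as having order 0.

4

b = (181/120, -15379/11880, 207/440, 341/1080)
c = (0, -5/13, -2/3, 1)
Ac = (0, 0, 11/207, 153/341)
Σ b_i: 181/120·1 + (-15379/11880)·1 + 207/440·1 + 341/1080·1 = 1 ✓
b·c: (-15379/11880)·(-5/13) + 207/440·(-2/3) + 341/1080·1 = 1/2 ✓
b·c²: (-15379/11880)·25/169 + 207/440·4/9 + 341/1080·1 = 1/3 ✓
b·Ac: 207/440·11/207 + 341/1080·153/341 = 1/6 ✓
b·c³: (-15379/11880)·(-125/2197) + 207/440·(-8/27) + 341/1080·1 = 1/4 ✓
b·(c∘Ac): 207/440·(-22/621) + 341/1080·153/341 = 1/8 ✓
b·Ac²: 207/440·(-55/2691) + 341/1080·1305/4433 = 1/12 ✓
b·A²c: 341/1080·45/341 = 1/24 ✓; 4 stages ⇒ order 4.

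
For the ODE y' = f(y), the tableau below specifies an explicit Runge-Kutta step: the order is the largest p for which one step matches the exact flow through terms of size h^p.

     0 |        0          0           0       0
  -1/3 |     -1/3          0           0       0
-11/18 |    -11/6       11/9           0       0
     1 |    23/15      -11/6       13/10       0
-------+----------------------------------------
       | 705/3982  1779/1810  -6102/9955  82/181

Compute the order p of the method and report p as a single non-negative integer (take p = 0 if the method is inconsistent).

3

b = (705/3982, 1779/1810, -6102/9955, 82/181)
c = (0, -1/3, -11/18, 1)
Ac = (0, 0, -11/27, -11/60)
Σ b_i: 705/3982·1 + 1779/1810·1 + (-6102/9955)·1 + 82/181·1 = 1 ✓
b·c: 1779/1810·(-1/3) + (-6102/9955)·(-11/18) + 82/181·1 = 1/2 ✓
b·c²: 1779/1810·1/9 + (-6102/9955)·121/324 + 82/181·1 = 1/3 ✓
b·Ac: (-6102/9955)·(-11/27) + 82/181·(-11/60) = 1/6 ✓
b·c³: 1779/1810·(-1/27) + (-6102/9955)·(-1331/5832) + 82/181·1 = 10879/19548 ≠ 1/4 ⇒ order 3.
b·(c∘Ac): (-6102/9955)·121/486 + 82/181·(-11/60) = -3839/16290 ≠ 1/8
b·Ac²: (-6102/9955)·11/81 + 82/181·913/3240 = 2605/58644 ≠ 1/12
b·A²c: 82/181·(-143/270) = -5863/24435 ≠ 1/24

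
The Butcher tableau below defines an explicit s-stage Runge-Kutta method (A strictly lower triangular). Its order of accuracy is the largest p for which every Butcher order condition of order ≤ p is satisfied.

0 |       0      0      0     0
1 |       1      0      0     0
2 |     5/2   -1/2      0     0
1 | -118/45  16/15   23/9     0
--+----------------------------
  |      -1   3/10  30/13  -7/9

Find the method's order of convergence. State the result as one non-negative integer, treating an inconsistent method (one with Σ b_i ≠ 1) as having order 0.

0

b = (-1, 3/10, 30/13, -7/9)
c = (0, 1, 2, 1)
Ac = (0, 0, -1/2, 278/45)
Σ b_i: (-1)·1 + 3/10·1 + 30/13·1 + (-7/9)·1 = 971/1170 ≠ 1 ⇒ order 0.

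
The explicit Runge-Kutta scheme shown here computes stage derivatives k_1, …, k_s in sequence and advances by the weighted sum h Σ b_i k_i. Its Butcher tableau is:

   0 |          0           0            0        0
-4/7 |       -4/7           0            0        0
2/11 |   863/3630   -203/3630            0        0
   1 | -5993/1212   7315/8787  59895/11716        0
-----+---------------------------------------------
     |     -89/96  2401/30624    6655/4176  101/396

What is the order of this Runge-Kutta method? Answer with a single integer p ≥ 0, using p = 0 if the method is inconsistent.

b = (-89/96, 2401/30624, 6655/4176, 101/396)
c = (0, -4/7, 2/11, 1)
Ac = (0, 0, 58/1815, 275/606)
Σ b_i: (-89/96)·1 + 2401/30624·1 + 6655/4176·1 + 101/396·1 = 1 ✓
b·c: 2401/30624·(-4/7) + 6655/4176·2/11 + 101/396·1 = 1/2 ✓
b·c²: 2401/30624·16/49 + 6655/4176·4/121 + 101/396·1 = 1/3 ✓
b·Ac: 6655/4176·58/1815 + 101/396·275/606 = 1/6 ✓
b·c³: 2401/30624·(-64/343) + 6655/4176·8/1331 + 101/396·1 = 1/4 ✓
b·(c∘Ac): 6655/4176·116/19965 + 101/396·275/606 = 1/8 ✓
b·Ac²: 6655/4176·(-232/12705) + 101/396·935/2121 = 1/12 ✓
b·A²c: 101/396·33/202 = 1/24 ✓; 4 stages ⇒ order 4.

4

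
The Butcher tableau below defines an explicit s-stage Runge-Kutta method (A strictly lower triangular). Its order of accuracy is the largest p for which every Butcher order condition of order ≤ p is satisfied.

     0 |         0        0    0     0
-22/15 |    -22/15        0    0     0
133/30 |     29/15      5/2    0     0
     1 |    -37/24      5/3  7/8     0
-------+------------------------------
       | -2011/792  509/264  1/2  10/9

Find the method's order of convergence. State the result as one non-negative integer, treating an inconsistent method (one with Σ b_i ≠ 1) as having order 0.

2

b = (-2011/792, 509/264, 1/2, 10/9)
c = (0, -22/15, 133/30, 1)
Ac = (0, 0, -11/3, 1033/720)
Σ b_i: (-2011/792)·1 + 509/264·1 + 1/2·1 + 10/9·1 = 1 ✓
b·c: 509/264·(-22/15) + 1/2·133/30 + 10/9·1 = 1/2 ✓
b·c²: 509/264·484/225 + 1/2·17689/900 + 10/9·1 = 81463/5400 ≠ 1/3 ⇒ order 2.
b·Ac: 1/2·(-11/3) + 10/9·1033/720 = -155/648 ≠ 1/6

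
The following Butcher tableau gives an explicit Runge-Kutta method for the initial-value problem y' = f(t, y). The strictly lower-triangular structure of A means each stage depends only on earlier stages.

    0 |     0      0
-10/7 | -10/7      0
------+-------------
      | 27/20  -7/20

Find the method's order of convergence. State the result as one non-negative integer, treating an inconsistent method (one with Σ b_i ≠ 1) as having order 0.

b = (27/20, -7/20)
c = (0, -10/7)
Σ b_i: 27/20·1 + (-7/20)·1 = 1 ✓
b·c: (-7/20)·(-10/7) = 1/2 ✓; 2 stages ⇒ order 2.

2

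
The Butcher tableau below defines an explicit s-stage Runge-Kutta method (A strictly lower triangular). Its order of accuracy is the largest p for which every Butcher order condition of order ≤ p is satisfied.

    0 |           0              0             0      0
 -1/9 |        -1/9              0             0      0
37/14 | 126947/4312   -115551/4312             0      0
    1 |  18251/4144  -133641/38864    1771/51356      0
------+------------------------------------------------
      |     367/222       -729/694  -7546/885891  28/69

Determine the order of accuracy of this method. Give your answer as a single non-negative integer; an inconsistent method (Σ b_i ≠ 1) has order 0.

4

b = (367/222, -729/694, -7546/885891, 28/69)
c = (0, -1/9, 37/14, 1)
Ac = (0, 0, 12839/4312, 53/112)
Σ b_i: 367/222·1 + (-729/694)·1 + (-7546/885891)·1 + 28/69·1 = 1 ✓
b·c: (-729/694)·(-1/9) + (-7546/885891)·37/14 + 28/69·1 = 1/2 ✓
b·c²: (-729/694)·1/81 + (-7546/885891)·1369/196 + 28/69·1 = 1/3 ✓
b·Ac: (-7546/885891)·12839/4312 + 28/69·53/112 = 1/6 ✓
b·c³: (-729/694)·(-1/729) + (-7546/885891)·50653/2744 + 28/69·1 = 1/4 ✓
b·(c∘Ac): (-7546/885891)·475043/60368 + 28/69·53/112 = 1/8 ✓
b·Ac²: (-7546/885891)·(-12839/38808) + 28/69·25/126 = 1/12 ✓
b·A²c: 28/69·23/224 = 1/24 ✓; 4 stages ⇒ order 4.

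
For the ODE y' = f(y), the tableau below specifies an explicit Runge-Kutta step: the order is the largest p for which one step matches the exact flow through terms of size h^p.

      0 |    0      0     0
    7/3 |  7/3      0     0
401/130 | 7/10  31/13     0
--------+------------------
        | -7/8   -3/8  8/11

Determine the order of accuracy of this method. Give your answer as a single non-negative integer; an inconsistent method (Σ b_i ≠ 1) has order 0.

b = (-7/8, -3/8, 8/11)
c = (0, 7/3, 401/130)
Ac = (0, 0, 217/39)
Σ b_i: (-7/8)·1 + (-3/8)·1 + 8/11·1 = -23/44 ≠ 1 ⇒ order 0.

0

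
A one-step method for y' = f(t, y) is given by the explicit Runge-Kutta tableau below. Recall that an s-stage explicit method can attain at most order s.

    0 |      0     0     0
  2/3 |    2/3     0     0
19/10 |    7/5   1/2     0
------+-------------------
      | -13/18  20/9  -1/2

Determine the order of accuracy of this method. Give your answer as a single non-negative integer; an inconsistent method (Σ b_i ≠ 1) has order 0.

1

b = (-13/18, 20/9, -1/2)
c = (0, 2/3, 19/10)
Ac = (0, 0, 1/3)
Σ b_i: (-13/18)·1 + 20/9·1 + (-1/2)·1 = 1 ✓
b·c: 20/9·2/3 + (-1/2)·19/10 = 287/540 ≠ 1/2 ⇒ order 1.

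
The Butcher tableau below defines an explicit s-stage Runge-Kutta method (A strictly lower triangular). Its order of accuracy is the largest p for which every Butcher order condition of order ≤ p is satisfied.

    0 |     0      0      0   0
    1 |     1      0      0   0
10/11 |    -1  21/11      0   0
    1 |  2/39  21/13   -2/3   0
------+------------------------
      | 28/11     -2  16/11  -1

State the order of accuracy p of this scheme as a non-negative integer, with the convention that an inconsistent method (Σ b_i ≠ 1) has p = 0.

b = (28/11, -2, 16/11, -1)
c = (0, 1, 10/11, 1)
Ac = (0, 0, 21/11, 433/429)
Σ b_i: 28/11·1 + (-2)·1 + 16/11·1 + (-1)·1 = 1 ✓
b·c: (-2)·1 + 16/11·10/11 + (-1)·1 = -203/121 ≠ 1/2 ⇒ order 1.

1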